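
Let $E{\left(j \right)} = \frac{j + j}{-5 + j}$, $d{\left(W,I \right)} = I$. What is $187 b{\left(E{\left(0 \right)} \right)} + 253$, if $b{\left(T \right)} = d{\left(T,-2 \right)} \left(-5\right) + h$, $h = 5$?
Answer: $3058$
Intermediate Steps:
$E{\left(j \right)} = \frac{2 j}{-5 + j}$
$b{\left(T \right)} = 15$ ($b{\left(T \right)} = \left(-2\right) \left(-5\right) + 5 = 10 + 5 = 15$)
$187 b{\left(E{\left(0 \right)} \right)} + 253 = 187 \cdot 15 + 253 = 2805 + 253 = 3058$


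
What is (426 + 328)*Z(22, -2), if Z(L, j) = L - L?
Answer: 0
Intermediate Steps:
Z(L, j) = 0
(426 + 328)*Z(22, -2) = (426 + 328)*0 = 754*0 = 0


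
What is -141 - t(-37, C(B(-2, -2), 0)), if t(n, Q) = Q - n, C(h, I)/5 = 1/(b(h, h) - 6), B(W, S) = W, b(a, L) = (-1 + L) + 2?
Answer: -1241/7 ≈ -177.29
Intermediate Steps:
b(a, L) = 1 + L
C(h, I) = 5/(-5 + h) (C(h, I) = 5/((1 + h) - 6) = 5/(-5 + h))
-141 - t(-37, C(B(-2, -2), 0)) = -141 - (5/(-5 - 2) - 1*(-37)) = -141 - (5/(-7) + 37) = -141 - (5*(-⅐) + 37) = -141 - (-5/7 + 37) = -141 - 1*254/7 = -141 - 254/7 = -1241/7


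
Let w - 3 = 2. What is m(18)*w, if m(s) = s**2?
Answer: 1620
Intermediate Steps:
w = 5 (w = 3 + 2 = 5)
m(18)*w = 18**2*5 = 324*5 = 1620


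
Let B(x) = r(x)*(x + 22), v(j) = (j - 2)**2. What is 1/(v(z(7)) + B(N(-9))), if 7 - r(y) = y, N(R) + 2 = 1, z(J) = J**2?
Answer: 1/2377 ≈ 0.00042070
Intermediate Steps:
N(R) = -1 (N(R) = -2 + 1 = -1)
r(y) = 7 - y
v(j) = (-2 + j)**2
B(x) = (7 - x)*(22 + x) (B(x) = (7 - x)*(x + 22) = (7 - x)*(22 + x))
1/(v(z(7)) + B(N(-9))) = 1/((-2 + 7**2)**2 - (-7 - 1)*(22 - 1)) = 1/((-2 + 49)**2 - 1*(-8)*21) = 1/(47**2 + 168) = 1/(2209 + 168) = 1/2377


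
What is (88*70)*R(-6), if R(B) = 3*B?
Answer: -110880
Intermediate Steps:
(88*70)*R(-6) = (88*70)*(3*(-6)) = 6160*(-18) = -110880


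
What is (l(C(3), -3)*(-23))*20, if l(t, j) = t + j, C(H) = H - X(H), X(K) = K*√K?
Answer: 1380*√3 ≈ 2390.2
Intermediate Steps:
X(K) = K^(3/2)
C(H) = H - H^(3/2)
l(t, j) = j + t
(l(C(3), -3)*(-23))*20 = ((-3 + (3 - 3^(3/2)))*(-23))*20 = ((-3 + (3 - 3*√3))*(-23))*20 = (-3*√3*(-23))*20 = (69*√3)*20 = 1380*√3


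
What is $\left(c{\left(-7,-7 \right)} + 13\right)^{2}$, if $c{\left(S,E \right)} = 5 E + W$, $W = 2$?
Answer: $400$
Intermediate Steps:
$c{\left(S,E \right)} = 2 + 5 E$ ($c{\left(S,E \right)} = 5 E + 2 = 2 + 5 E$)
$\left(c{\left(-7,-7 \right)} + 13\right)^{2} = \left(\left(2 + 5 \left(-7\right)\right) + 13\right)^{2} = \left(\left(2 - 35\right) + 13\right)^{2} = \left(-33 + 13\right)^{2} = \left(-20\right)^{2} = 400$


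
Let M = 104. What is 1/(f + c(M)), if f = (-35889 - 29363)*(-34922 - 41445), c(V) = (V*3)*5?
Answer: 1/4983101044 ≈ 2.0068e-10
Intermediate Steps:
c(V) = 15*V (c(V) = (3*V)*5 = 15*V)
f = 4983099484 (f = -65252*(-76367) = 4983099484)
1/(f + c(M)) = 1/(4983099484 + 15*104) = 1/(4983099484 + 1560) = 1/4983101044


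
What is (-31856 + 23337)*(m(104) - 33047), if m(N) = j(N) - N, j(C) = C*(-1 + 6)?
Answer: 277983489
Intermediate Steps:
j(C) = 5*C (j(C) = C*5 = 5*C)
m(N) = 4*N (m(N) = 5*N - N = 4*N)
(-31856 + 23337)*(m(104) - 33047) = (-31856 + 23337)*(4*104 - 33047) = -8519*(416 - 33047) = -8519*(-32631) = 277983489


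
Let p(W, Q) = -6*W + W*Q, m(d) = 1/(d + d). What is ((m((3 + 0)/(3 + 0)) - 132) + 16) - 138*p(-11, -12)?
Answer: -54879/2 ≈ -27440.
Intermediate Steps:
m(d) = 1/(2*d)
p(W, Q) = -6*W + Q*W
((m((3 + 0)/(3 + 0)) - 132) + 16) - 138*p(-11, -12) = ((1/(2*(((3 + 0)/(3 + 0)))) - 132) + 16) - (-1518)*(-6 - 12) = ((1/(2*((3/3))) - 132) + 16) - (-1518)*(-18) = ((1/(2*((3*(⅓)))) - 132) + 16) - 138*198 = (((½)/1 - 132) + 16) - 27324 = (((½)*1 - 132) + 16) - 27324 = ((½ - 132) + 16) - 27324 = (-263/2 + 16) - 27324 = -231/2 - 27324 = -54879/2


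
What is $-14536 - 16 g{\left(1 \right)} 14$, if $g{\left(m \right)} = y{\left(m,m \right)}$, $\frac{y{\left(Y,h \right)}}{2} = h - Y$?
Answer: $-14536$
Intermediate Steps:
$y{\left(Y,h \right)} = - 2 Y + 2 h$ ($y{\left(Y,h \right)} = 2 \left(h - Y\right) = - 2 Y + 2 h$)
$g{\left(m \right)} = 0$ ($g{\left(m \right)} = - 2 m + 2 m = 0$)
$-14536 - 16 g{\left(1 \right)} 14 = -14536 - 16 \cdot 0 \cdot 14 = -14536 - 0 \cdot 14 = -14536 - 0 = -14536 + 0 = -14536$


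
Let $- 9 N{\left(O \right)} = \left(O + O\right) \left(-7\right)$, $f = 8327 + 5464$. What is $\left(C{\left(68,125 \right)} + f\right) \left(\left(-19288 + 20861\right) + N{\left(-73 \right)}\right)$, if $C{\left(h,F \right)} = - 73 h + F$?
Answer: $\frac{39194840}{3} \approx 1.3065 \cdot 10^{7}$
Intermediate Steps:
$f = 13791$
$N{\left(O \right)} = \frac{14 O}{9}$ ($N{\left(O \right)} = - \frac{\left(O + O\right) \left(-7\right)}{9} = - \frac{2 O \left(-7\right)}{9} = - \frac{\left(-14\right) O}{9} = \frac{14 O}{9}$)
$C{\left(h,F \right)} = F - 73 h$
$\left(C{\left(68,125 \right)} + f\right) \left(\left(-19288 + 20861\right) + N{\left(-73 \right)}\right) = \left(\left(125 - 4964\right) + 13791\right) \left(\left(-19288 + 20861\right) + \frac{14}{9} \left(-73\right)\right) = \left(\left(125 - 4964\right) + 13791\right) \left(1573 - \frac{1022}{9}\right) = \left(-4839 + 13791\right) \frac{13135}{9} = 8952 \cdot \frac{13135}{9} = \frac{39194840}{3}$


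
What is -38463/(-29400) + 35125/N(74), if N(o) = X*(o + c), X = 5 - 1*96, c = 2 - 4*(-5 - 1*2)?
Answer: -1990063/828100 ≈ -2.4032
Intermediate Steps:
c = 30 (c = 2 - 4*(-5 - 2) = 2 - 4*(-7) = 2 + 28 = 30)
X = -91 (X = 5 - 96 = -91)
N(o) = -2730 - 91*o (N(o) = -91*(o + 30) = -91*(30 + o) = -2730 - 91*o)
-38463/(-29400) + 35125/N(74) = -38463/(-29400) + 35125/(-2730 - 91*74) = -38463*(-1/29400) + 35125/(-2730 - 6734) = 12821/9800 + 35125/(-9464) = 12821/9800 + 35125*(-1/9464) = 12821/9800 - 35125/9464 = -1990063/828100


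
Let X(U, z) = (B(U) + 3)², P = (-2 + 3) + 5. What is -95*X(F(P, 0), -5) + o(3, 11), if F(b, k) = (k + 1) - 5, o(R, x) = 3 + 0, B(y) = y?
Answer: -92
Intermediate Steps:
o(R, x) = 3
P = 6 (P = 1 + 5 = 6)
F(b, k) = -4 + k (F(b, k) = (1 + k) - 5 = -4 + k)
X(U, z) = (3 + U)² (X(U, z) = (U + 3)² = (3 + U)²)
-95*X(F(P, 0), -5) + o(3, 11) = -95*(3 + (-4 + 0))² + 3 = -95*(3 - 4)² + 3 = -95*(-1)² + 3 = -95*1 + 3 = -95 + 3 = -92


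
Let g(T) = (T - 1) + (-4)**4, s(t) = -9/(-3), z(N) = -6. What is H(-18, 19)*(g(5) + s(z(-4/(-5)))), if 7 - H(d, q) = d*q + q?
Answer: 86790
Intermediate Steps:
s(t) = 3 (s(t) = -9*(-1/3) = 3)
H(d, q) = 7 - q - d*q (H(d, q) = 7 - (d*q + q) = 7 - (q + d*q) = 7 + (-q - d*q) = 7 - q - d*q)
g(T) = 255 + T (g(T) = (-1 + T) + 256 = 255 + T)
H(-18, 19)*(g(5) + s(z(-4/(-5)))) = (7 - 1*19 - 1*(-18)*19)*((255 + 5) + 3) = (7 - 19 + 342)*(260 + 3) = 330*263 = 86790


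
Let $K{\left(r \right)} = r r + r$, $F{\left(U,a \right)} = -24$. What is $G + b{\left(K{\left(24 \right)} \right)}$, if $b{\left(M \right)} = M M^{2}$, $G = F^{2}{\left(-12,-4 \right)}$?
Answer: $216000576$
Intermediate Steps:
$K{\left(r \right)} = r + r^{2}$ ($K{\left(r \right)} = r^{2} + r = r + r^{2}$)
$G = 576$ ($G = \left(-24\right)^{2} = 576$)
$b{\left(M \right)} = M^{3}$
$G + b{\left(K{\left(24 \right)} \right)} = 576 + \left(24 \left(1 + 24\right)\right)^{3} = 576 + \left(24 \cdot 25\right)^{3} = 576 + 600^{3} = 576 + 216000000 = 216000576$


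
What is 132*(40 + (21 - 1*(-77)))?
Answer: 18216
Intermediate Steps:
132*(40 + (21 - 1*(-77))) = 132*(40 + (21 + 77)) = 132*(40 + 98) = 132*138 = 18216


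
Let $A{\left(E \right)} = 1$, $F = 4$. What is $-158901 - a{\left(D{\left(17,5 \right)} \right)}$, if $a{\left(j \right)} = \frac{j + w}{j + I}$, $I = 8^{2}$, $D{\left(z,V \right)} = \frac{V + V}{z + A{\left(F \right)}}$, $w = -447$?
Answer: $- \frac{13188209}{83} \approx -1.5889 \cdot 10^{5}$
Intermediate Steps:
$D{\left(z,V \right)} = \frac{2 V}{1 + z}$ ($D{\left(z,V \right)} = \frac{V + V}{z + 1} = \frac{2 V}{1 + z}$)
$I = 64$
$a{\left(j \right)} = \frac{-447 + j}{64 + j}$ ($a{\left(j \right)} = \frac{j - 447}{j + 64} = \frac{-447 + j}{64 + j}$)
$-158901 - a{\left(D{\left(17,5 \right)} \right)} = -158901 - \frac{-447 + 2 \cdot 5 \frac{1}{1 + 17}}{64 + 2 \cdot 5 \frac{1}{1 + 17}} = -158901 - \frac{-447 + 2 \cdot 5 \cdot \frac{1}{18}}{64 + 2 \cdot 5 \cdot \frac{1}{18}} = -158901 - \frac{-447 + \frac{5}{9}}{64 + \frac{5}{9}} = -158901 - \frac{1}{\frac{581}{9}} \left(- \frac{4018}{9}\right) = -158901 - \frac{9}{581} \left(- \frac{4018}{9}\right) = -158901 - - \frac{574}{83} = -158901 + \frac{574}{83} = - \frac{13188209}{83}$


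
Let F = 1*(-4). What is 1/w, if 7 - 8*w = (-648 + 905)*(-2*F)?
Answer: -8/2049 ≈ -0.0039043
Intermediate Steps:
F = -4
w = -2049/8 (w = 7/8 - (-648 + 905)*(-2*(-4))/8 = 7/8 - 257*8/8 = 7/8 - ⅛*2056 = 7/8 - 257 = -2049/8 ≈ -256.13)
1/w = 1/(-2049/8) = -8/2049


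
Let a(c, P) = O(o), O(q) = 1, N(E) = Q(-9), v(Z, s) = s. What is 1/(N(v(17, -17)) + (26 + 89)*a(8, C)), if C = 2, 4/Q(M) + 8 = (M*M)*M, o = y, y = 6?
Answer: 737/84751 ≈ 0.0086961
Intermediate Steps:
o = 6
Q(M) = 4/(-8 + M**3) (Q(M) = 4/(-8 + (M*M)*M) = 4/(-8 + M**2*M) = 4/(-8 + M**3))
N(E) = -4/737 (N(E) = 4/(-8 + (-9)**3) = 4/(-8 - 729) = 4/(-737) = 4*(-1/737) = -4/737)
a(c, P) = 1
1/(N(v(17, -17)) + (26 + 89)*a(8, C)) = 1/(-4/737 + (26 + 89)*1) = 1/(-4/737 + 115*1) = 1/(-4/737 + 115) = 1/(84751/737) = 737/84751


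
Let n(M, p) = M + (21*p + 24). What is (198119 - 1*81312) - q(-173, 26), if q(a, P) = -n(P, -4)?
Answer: 116773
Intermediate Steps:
n(M, p) = 24 + M + 21*p (n(M, p) = M + (24 + 21*p) = 24 + M + 21*p)
q(a, P) = 60 - P (q(a, P) = -(24 + P + 21*(-4)) = -(24 + P - 84) = -(-60 + P) = 60 - P)
(198119 - 1*81312) - q(-173, 26) = (198119 - 1*81312) - (60 - 1*26) = (198119 - 81312) - (60 - 26) = 116807 - 1*34 = 116807 - 34 = 116773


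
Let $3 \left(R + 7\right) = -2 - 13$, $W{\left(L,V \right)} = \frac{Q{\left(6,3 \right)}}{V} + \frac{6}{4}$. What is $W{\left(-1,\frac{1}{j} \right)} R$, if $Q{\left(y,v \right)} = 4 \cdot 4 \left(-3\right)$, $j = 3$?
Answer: $1710$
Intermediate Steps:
$Q{\left(y,v \right)} = -48$ ($Q{\left(y,v \right)} = 16 \left(-3\right) = -48$)
$W{\left(L,V \right)} = \frac{3}{2} - \frac{48}{V}$ ($W{\left(L,V \right)} = - \frac{48}{V} + \frac{6}{4} = - \frac{48}{V} + 6 \cdot \frac{1}{4} = - \frac{48}{V} + \frac{3}{2} = \frac{3}{2} - \frac{48}{V}$)
$R = -12$ ($R = -7 + \frac{-2 - 13}{3} = -7 + \frac{1}{3} \left(-15\right) = -7 - 5 = -12$)
$W{\left(-1,\frac{1}{j} \right)} R = \left(\frac{3}{2} - \frac{48}{\frac{1}{3}}\right) \left(-12\right) = \left(\frac{3}{2} - 48 \frac{1}{\frac{1}{3}}\right) \left(-12\right) = \left(\frac{3}{2} - 144\right) \left(-12\right) = \left(- \frac{285}{2}\right) \left(-12\right) = 1710$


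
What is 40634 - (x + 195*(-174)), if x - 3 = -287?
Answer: 74848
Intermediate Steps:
x = -284 (x = 3 - 287 = -284)
40634 - (x + 195*(-174)) = 40634 - (-284 + 195*(-174)) = 40634 - (-284 - 33930) = 40634 - 1*(-34214) = 40634 + 34214 = 74848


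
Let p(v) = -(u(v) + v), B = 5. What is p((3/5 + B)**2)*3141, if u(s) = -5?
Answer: -2069919/25 ≈ -82797.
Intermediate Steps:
p(v) = 5 - v (p(v) = -(-5 + v) = 5 - v)
p((3/5 + B)**2)*3141 = (5 - (3/5 + 5)**2)*3141 = (5 - (28/5)**2)*3141 = (5 - 1*784/25)*3141 = (5 - 784/25)*3141 = -659/25*3141 = -2069919/25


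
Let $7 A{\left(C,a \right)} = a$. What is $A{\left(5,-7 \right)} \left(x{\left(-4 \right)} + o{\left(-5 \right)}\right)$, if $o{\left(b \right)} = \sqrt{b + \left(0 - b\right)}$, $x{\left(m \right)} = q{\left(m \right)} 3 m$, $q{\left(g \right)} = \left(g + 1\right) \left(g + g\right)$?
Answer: $288$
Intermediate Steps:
$A{\left(C,a \right)} = \frac{a}{7}$
$q{\left(g \right)} = 2 g \left(1 + g\right)$ ($q{\left(g \right)} = \left(1 + g\right) 2 g = 2 g \left(1 + g\right)$)
$x{\left(m \right)} = 6 m^{2} \left(1 + m\right)$ ($x{\left(m \right)} = 2 m \left(1 + m\right) 3 m = 6 m \left(1 + m\right) m = 6 m^{2} \left(1 + m\right)$)
$o{\left(b \right)} = 0$ ($o{\left(b \right)} = \sqrt{b - b} = \sqrt{0} = 0$)
$A{\left(5,-7 \right)} \left(x{\left(-4 \right)} + o{\left(-5 \right)}\right) = \frac{1}{7} \left(-7\right) \left(6 \left(-4\right)^{2} \left(1 - 4\right) + 0\right) = - (6 \cdot 16 \left(-3\right) + 0) = - (-288 + 0) = \left(-1\right) \left(-288\right) = 288$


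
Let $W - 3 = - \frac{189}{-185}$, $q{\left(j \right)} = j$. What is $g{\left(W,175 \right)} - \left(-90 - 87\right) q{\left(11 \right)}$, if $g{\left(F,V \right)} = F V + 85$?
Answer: $\frac{101224}{37} \approx 2735.8$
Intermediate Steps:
$W = \frac{744}{185}$ ($W = 3 - \frac{189}{-185} = 3 - - \frac{189}{185} = 3 + \frac{189}{185} = \frac{744}{185} \approx 4.0216$)
$g{\left(F,V \right)} = 85 + F V$
$g{\left(W,175 \right)} - \left(-90 - 87\right) q{\left(11 \right)} = \left(85 + \frac{744}{185} \cdot 175\right) - \left(-90 - 87\right) 11 = \left(85 + \frac{26040}{37}\right) - \left(-177\right) 11 = \frac{29185}{37} - -1947 = \frac{29185}{37} + 1947 = \frac{101224}{37}$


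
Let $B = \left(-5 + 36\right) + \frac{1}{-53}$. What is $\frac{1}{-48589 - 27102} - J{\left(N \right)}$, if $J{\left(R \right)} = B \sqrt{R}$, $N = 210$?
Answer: $- \frac{1}{75691} - \frac{1642 \sqrt{210}}{53} \approx -448.96$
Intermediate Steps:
$B = \frac{1642}{53}$ ($B = 31 - \frac{1}{53} = \frac{1642}{53} \approx 30.981$)
$J{\left(R \right)} = \frac{1642 \sqrt{R}}{53}$
$\frac{1}{-48589 - 27102} - J{\left(N \right)} = \frac{1}{-48589 - 27102} - \frac{1642 \sqrt{210}}{53} = \frac{1}{-75691} - \frac{1642 \sqrt{210}}{53} = - \frac{1}{75691} - \frac{1642 \sqrt{210}}{53}$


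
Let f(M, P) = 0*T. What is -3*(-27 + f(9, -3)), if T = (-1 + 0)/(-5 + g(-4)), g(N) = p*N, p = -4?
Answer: 81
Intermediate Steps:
g(N) = -4*N
T = -1/11 (T = (-1 + 0)/(-5 - 4*(-4)) = -1/(-5 + 16) = -1/11 ≈ -0.090909)
f(M, P) = 0 (f(M, P) = 0*(-1/11) = 0)
-3*(-27 + f(9, -3)) = -3*(-27 + 0) = -3*(-27) = 81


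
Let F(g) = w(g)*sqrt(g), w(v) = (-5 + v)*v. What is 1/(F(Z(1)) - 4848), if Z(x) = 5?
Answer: -1/4848 ≈ -0.00020627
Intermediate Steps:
w(v) = v*(-5 + v)
F(g) = g**(3/2)*(-5 + g) (F(g) = (g*(-5 + g))*sqrt(g) = g**(3/2)*(-5 + g))
1/(F(Z(1)) - 4848) = 1/(5**(3/2)*(-5 + 5) - 4848) = 1/((5*sqrt(5))*0 - 4848) = 1/(0 - 4848) = 1/(-4848) = -1/4848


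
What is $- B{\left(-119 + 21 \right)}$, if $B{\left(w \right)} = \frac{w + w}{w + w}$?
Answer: $-1$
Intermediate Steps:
$B{\left(w \right)} = 1$ ($B{\left(w \right)} = \frac{2 w}{2 w} = 2 w \frac{1}{2 w} = 1$)
$- B{\left(-119 + 21 \right)} = \left(-1\right) 1 = -1$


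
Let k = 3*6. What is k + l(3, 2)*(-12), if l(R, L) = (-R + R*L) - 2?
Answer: 6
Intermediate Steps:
k = 18
l(R, L) = -2 - R + L*R (l(R, L) = (-R + L*R) - 2 = -2 - R + L*R)
k + l(3, 2)*(-12) = 18 + (-2 - 1*3 + 2*3)*(-12) = 18 + (-2 - 3 + 6)*(-12) = 18 + 1*(-12) = 18 - 12 = 6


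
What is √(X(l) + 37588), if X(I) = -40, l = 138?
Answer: 6*√1043 ≈ 193.77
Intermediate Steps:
√(X(l) + 37588) = √(-40 + 37588) = √37548 = 6*√1043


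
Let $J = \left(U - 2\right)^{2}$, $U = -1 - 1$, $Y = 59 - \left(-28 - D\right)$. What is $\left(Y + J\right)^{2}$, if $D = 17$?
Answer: $14400$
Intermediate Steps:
$Y = 104$ ($Y = 59 - \left(-28 - 17\right) = 59 - -45 = 59 + 45 = 104$)
$U = -2$ ($U = -1 - 1 = -2$)
$J = 16$ ($J = \left(-2 - 2\right)^{2} = \left(-4\right)^{2} = 16$)
$\left(Y + J\right)^{2} = \left(104 + 16\right)^{2} = 120^{2} = 14400$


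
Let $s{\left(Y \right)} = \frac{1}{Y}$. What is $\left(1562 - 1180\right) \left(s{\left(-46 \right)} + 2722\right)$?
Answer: $\frac{23915301}{23} \approx 1.0398 \cdot 10^{6}$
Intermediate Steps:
$\left(1562 - 1180\right) \left(s{\left(-46 \right)} + 2722\right) = \left(1562 - 1180\right) \left(\frac{1}{-46} + 2722\right) = 382 \left(- \frac{1}{46} + 2722\right) = 382 \cdot \frac{125211}{46} = \frac{23915301}{23}$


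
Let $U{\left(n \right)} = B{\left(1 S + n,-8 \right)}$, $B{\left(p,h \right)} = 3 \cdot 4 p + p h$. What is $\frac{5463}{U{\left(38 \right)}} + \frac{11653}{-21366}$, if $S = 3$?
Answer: $\frac{57405683}{1752012} \approx 32.766$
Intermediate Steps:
$B{\left(p,h \right)} = 12 p + h p$
$U{\left(n \right)} = 12 + 4 n$ ($U{\left(n \right)} = \left(1 \cdot 3 + n\right) \left(12 - 8\right) = \left(3 + n\right) 4 = 12 + 4 n$)
$\frac{5463}{U{\left(38 \right)}} + \frac{11653}{-21366} = \frac{5463}{12 + 4 \cdot 38} + \frac{11653}{-21366} = \frac{5463}{12 + 152} + 11653 \left(- \frac{1}{21366}\right) = \frac{5463}{164} - \frac{11653}{21366} = \frac{57405683}{1752012}$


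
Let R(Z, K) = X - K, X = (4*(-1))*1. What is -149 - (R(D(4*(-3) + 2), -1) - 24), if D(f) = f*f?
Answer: -122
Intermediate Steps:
X = -4 (X = -4*1 = -4)
D(f) = f²
R(Z, K) = -4 - K
-149 - (R(D(4*(-3) + 2), -1) - 24) = -149 - ((-4 - 1*(-1)) - 24) = -149 - ((-4 + 1) - 24) = -149 - (-3 - 24) = -149 - 1*(-27) = -149 + 27 = -122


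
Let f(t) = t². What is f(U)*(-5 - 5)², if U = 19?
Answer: 36100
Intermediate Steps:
f(U)*(-5 - 5)² = 19²*(-5 - 5)² = 361*(-10)² = 361*100 = 36100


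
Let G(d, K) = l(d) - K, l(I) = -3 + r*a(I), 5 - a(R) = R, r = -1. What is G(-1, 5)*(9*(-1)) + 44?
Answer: 170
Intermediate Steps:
a(R) = 5 - R
l(I) = -8 + I (l(I) = -3 - (5 - I) = -3 + (-5 + I) = -8 + I)
G(d, K) = -8 + d - K (G(d, K) = (-8 + d) - K = -8 + d - K)
G(-1, 5)*(9*(-1)) + 44 = (-8 - 1 - 1*5)*(9*(-1)) + 44 = (-8 - 1 - 5)*(-9) + 44 = -14*(-9) + 44 = 126 + 44 = 170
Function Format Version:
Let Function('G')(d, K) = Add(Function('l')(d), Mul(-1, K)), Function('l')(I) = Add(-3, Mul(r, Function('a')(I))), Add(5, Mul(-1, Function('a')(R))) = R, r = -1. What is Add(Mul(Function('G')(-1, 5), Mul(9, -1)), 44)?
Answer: 170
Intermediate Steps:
Function('a')(R) = Add(5, Mul(-1, R))
Function('l')(I) = Add(-8, I) (Function('l')(I) = Add(-3, Mul(-1, Add(5, Mul(-1, I)))) = Add(-3, Add(-5, I)) = Add(-8, I))
Function('G')(d, K) = Add(-8, d, Mul(-1, K)) (Function('G')(d, K) = Add(Add(-8, d), Mul(-1, K)) = Add(-8, d, Mul(-1, K)))
Add(Mul(Function('G')(-1, 5), Mul(9, -1)), 44) = Add(Mul(Add(-8, -1, Mul(-1, 5)), Mul(9, -1)), 44) = Add(Mul(Add(-8, -1, -5), -9), 44) = Add(Mul(-14, -9), 44) = Add(126, 44) = 170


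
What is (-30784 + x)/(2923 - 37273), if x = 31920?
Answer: -568/17175 ≈ -0.033071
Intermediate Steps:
(-30784 + x)/(2923 - 37273) = (-30784 + 31920)/(2923 - 37273) = 1136/(-34350) = 1136*(-1/34350) = -568/17175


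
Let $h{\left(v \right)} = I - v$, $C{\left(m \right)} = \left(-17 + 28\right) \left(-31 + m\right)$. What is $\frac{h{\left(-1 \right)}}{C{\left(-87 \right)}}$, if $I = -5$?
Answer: $\frac{2}{649} \approx 0.0030817$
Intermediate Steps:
$C{\left(m \right)} = -341 + 11 m$ ($C{\left(m \right)} = 11 \left(-31 + m\right) = -341 + 11 m$)
$h{\left(v \right)} = -5 - v$
$\frac{h{\left(-1 \right)}}{C{\left(-87 \right)}} = \frac{-5 - -1}{-341 + 11 \left(-87\right)} = \frac{-5 + 1}{-341 - 957} = - \frac{4}{-1298} = \left(-4\right) \left(- \frac{1}{1298}\right) = \frac{2}{649}$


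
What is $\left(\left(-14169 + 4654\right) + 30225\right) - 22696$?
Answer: $-1986$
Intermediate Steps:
$\left(\left(-14169 + 4654\right) + 30225\right) - 22696 = \left(-9515 + 30225\right) - 22696 = 20710 - 22696 = -1986$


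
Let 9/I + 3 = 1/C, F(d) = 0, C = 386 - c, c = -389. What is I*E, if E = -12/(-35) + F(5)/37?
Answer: -4185/4067 ≈ -1.0290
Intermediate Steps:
C = 775 (C = 386 - 1*(-389) = 386 + 389 = 775)
I = -6975/2324 (I = 9/(-3 + 1/775) = 9/(-2324/775) = 9*(-775/2324) = -6975/2324 ≈ -3.0013)
E = 12/35 (E = -12/(-35) + 0/37 = -12*(-1/35) + 0*(1/37) = 12/35 + 0 = 12/35 ≈ 0.34286)
I*E = -6975/2324*12/35 = -4185/4067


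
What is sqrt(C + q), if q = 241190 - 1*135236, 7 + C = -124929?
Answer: I*sqrt(18982) ≈ 137.78*I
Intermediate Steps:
C = -124936 (C = -7 - 124929 = -124936)
q = 105954 (q = 241190 - 135236 = 105954)
sqrt(C + q) = sqrt(-124936 + 105954) = sqrt(-18982) = I*sqrt(18982)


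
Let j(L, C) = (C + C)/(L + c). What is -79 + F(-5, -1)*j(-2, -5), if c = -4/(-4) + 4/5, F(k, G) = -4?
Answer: -279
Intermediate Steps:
c = 9/5 (c = -4*(-¼) + 4*(⅕) = 1 + ⅘ = 9/5 ≈ 1.8000)
j(L, C) = 2*C/(9/5 + L) (j(L, C) = (C + C)/(L + 9/5) = (2*C)/(9/5 + L) = 2*C/(9/5 + L))
-79 + F(-5, -1)*j(-2, -5) = -79 - 40*(-5)/(9 + 5*(-2)) = -79 - 40*(-5)/(9 - 10) = -79 - 40*(-5)/(-1) = -79 - 40*(-5)*(-1) = -79 - 4*50 = -79 - 200 = -279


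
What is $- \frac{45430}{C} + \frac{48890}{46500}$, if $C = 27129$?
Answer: $- \frac{8735091}{14016650} \approx -0.62319$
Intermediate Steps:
$- \frac{45430}{C} + \frac{48890}{46500} = - \frac{45430}{27129} + \frac{48890}{46500} = \left(-45430\right) \frac{1}{27129} + 48890 \cdot \frac{1}{46500} = - \frac{45430}{27129} + \frac{4889}{4650} = - \frac{8735091}{14016650}$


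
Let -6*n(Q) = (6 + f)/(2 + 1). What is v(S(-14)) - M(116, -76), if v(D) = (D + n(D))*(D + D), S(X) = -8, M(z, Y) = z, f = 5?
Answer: 196/9 ≈ 21.778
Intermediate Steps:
n(Q) = -11/18 (n(Q) = -(6 + 5)/(6*(2 + 1)) = -11/(6*3) = -1/6*11/3 = -11/18)
v(D) = 2*D*(-11/18 + D) (v(D) = (D - 11/18)*(D + D) = (-11/18 + D)*(2*D) = 2*D*(-11/18 + D))
v(S(-14)) - M(116, -76) = (1/9)*(-8)*(-11 + 18*(-8)) - 1*116 = (1/9)*(-8)*(-11 - 144) - 116 = (1/9)*(-8)*(-155) - 116 = 1240/9 - 116 = 196/9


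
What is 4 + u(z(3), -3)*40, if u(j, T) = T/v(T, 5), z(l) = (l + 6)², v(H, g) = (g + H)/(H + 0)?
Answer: 184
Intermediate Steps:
v(H, g) = (H + g)/H
z(l) = (6 + l)²
u(j, T) = T²/(5 + T) (u(j, T) = T/(((T + 5)/T)) = T/(((5 + T)/T)) = T*(T/(5 + T)) = T²/(5 + T))
4 + u(z(3), -3)*40 = 4 + ((-3)²/(5 - 3))*40 = 4 + (9/2)*40 = 4 + 180 = 184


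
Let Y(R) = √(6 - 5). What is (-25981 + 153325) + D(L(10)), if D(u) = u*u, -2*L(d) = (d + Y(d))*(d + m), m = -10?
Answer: 127344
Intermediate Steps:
Y(R) = 1 (Y(R) = √1 = 1)
L(d) = -(1 + d)*(-10 + d)/2 (L(d) = -(d + 1)*(d - 10)/2 = -(1 + d)*(-10 + d)/2)
D(u) = u²
(-25981 + 153325) + D(L(10)) = (-25981 + 153325) + (5 - ½*10² + (9/2)*10)² = 127344 + (5 - ½*100 + 45)² = 127344 + (5 - 50 + 45)² = 127344 + 0² = 127344 + 0 = 127344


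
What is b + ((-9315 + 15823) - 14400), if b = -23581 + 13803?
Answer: -17670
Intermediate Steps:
b = -9778
b + ((-9315 + 15823) - 14400) = -9778 + ((-9315 + 15823) - 14400) = -9778 + (6508 - 14400) = -9778 - 7892 = -17670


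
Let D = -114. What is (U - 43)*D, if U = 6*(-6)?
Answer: 9006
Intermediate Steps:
U = -36
(U - 43)*D = (-36 - 43)*(-114) = -79*(-114) = 9006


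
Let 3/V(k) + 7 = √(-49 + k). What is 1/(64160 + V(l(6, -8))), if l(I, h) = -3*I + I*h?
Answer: 10522219/675104223689 + 3*I*√115/675104223689 ≈ 1.5586e-5 + 4.7654e-11*I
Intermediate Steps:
V(k) = 3/(-7 + √(-49 + k))
1/(64160 + V(l(6, -8))) = 1/(64160 + 3/(-7 + √(-49 + 6*(-3 - 8)))) = 1/(64160 + 3/(-7 + √(-49 + 6*(-11)))) = 1/(64160 + 3/(-7 + √(-49 - 66))) = 1/(64160 + 3/(-7 + √(-115))) = 1/(64160 + 3/(-7 + I*√115))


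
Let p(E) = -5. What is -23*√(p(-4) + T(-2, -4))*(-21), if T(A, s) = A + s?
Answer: 483*I*√11 ≈ 1601.9*I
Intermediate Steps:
-23*√(p(-4) + T(-2, -4))*(-21) = -23*√(-5 + (-2 - 4))*(-21) = -23*√(-5 - 6)*(-21) = -23*I*√11*(-21) = 483*I*√11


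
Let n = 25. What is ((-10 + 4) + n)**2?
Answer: 361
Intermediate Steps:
((-10 + 4) + n)**2 = ((-10 + 4) + 25)**2 = (-6 + 25)**2 = 19**2 = 361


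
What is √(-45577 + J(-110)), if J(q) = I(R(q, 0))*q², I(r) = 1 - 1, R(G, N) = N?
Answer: I*√45577 ≈ 213.49*I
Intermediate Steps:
I(r) = 0
J(q) = 0 (J(q) = 0*q² = 0)
√(-45577 + J(-110)) = √(-45577 + 0) = √(-45577) = I*√45577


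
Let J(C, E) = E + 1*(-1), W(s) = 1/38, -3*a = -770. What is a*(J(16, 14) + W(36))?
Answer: 63525/19 ≈ 3343.4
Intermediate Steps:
a = 770/3 (a = -1/3*(-770) = 770/3 ≈ 256.67)
W(s) = 1/38
J(C, E) = -1 + E (J(C, E) = E - 1 = -1 + E)
a*(J(16, 14) + W(36)) = 770*((-1 + 14) + 1/38)/3 = 770*(13 + 1/38)/3 = (770/3)*(495/38) = 63525/19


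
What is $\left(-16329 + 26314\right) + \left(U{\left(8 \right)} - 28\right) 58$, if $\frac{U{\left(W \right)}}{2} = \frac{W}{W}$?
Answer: $8477$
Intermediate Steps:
$U{\left(W \right)} = 2$ ($U{\left(W \right)} = 2 \frac{W}{W} = 2 \cdot 1 = 2$)
$\left(-16329 + 26314\right) + \left(U{\left(8 \right)} - 28\right) 58 = \left(-16329 + 26314\right) + \left(2 - 28\right) 58 = 9985 - 1508 = 8477$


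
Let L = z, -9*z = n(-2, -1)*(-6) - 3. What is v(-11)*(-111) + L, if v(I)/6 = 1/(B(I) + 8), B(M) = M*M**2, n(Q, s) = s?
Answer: 25/147 ≈ 0.17007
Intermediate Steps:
B(M) = M**3
v(I) = 6/(8 + I**3) (v(I) = 6/(I**3 + 8) = 6/(8 + I**3))
z = -1/3 (z = -(-1*(-6) - 3)/9 = -(6 - 3)/9 = -1/9*3 = -1/3 ≈ -0.33333)
L = -1/3 ≈ -0.33333
v(-11)*(-111) + L = (6/(8 + (-11)**3))*(-111) - 1/3 = (6/(8 - 1331))*(-111) - 1/3 = (6/(-1323))*(-111) - 1/3 = (6*(-1/1323))*(-111) - 1/3 = -2/441*(-111) - 1/3 = 74/147 - 1/3 = 25/147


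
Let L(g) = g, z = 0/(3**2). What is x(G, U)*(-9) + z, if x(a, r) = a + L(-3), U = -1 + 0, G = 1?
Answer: 18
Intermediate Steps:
z = 0 (z = 0/9 = 0*(1/9) = 0)
U = -1
x(a, r) = -3 + a (x(a, r) = a - 3 = -3 + a)
x(G, U)*(-9) + z = (-3 + 1)*(-9) + 0 = -2*(-9) + 0 = 18 + 0 = 18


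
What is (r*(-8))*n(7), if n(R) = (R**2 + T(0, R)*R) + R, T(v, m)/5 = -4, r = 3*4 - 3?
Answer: 6048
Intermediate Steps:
r = 9 (r = 12 - 3 = 9)
T(v, m) = -20 (T(v, m) = 5*(-4) = -20)
n(R) = R**2 - 19*R (n(R) = (R**2 - 20*R) + R = R**2 - 19*R)
(r*(-8))*n(7) = (9*(-8))*(7*(-19 + 7)) = -504*(-12) = -72*(-84) = 6048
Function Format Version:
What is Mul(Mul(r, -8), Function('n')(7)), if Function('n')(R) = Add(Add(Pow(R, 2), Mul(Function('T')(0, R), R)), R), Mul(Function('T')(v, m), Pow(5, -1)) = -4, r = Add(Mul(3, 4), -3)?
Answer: 6048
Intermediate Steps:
r = 9 (r = Add(12, -3) = 9)
Function('T')(v, m) = -20 (Function('T')(v, m) = Mul(5, -4) = -20)
Function('n')(R) = Add(Pow(R, 2), Mul(-19, R)) (Function('n')(R) = Add(Add(Pow(R, 2), Mul(-20, R)), R) = Add(Pow(R, 2), Mul(-19, R)))
Mul(Mul(r, -8), Function('n')(7)) = Mul(Mul(9, -8), Mul(7, Add(-19, 7))) = Mul(-72, Mul(7, -12)) = Mul(-72, -84) = 6048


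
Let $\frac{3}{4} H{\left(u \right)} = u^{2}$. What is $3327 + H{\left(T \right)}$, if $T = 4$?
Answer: $\frac{10045}{3} \approx 3348.3$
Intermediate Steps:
$H{\left(u \right)} = \frac{4 u^{2}}{3}$
$3327 + H{\left(T \right)} = 3327 + \frac{4 \cdot 4^{2}}{3} = 3327 + \frac{4}{3} \cdot 16 = 3327 + \frac{64}{3} = \frac{10045}{3}$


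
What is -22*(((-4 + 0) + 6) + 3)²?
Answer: -550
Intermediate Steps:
-22*(((-4 + 0) + 6) + 3)² = -22*((-4 + 6) + 3)² = -22*(2 + 3)² = -22*5² = -22*25 = -550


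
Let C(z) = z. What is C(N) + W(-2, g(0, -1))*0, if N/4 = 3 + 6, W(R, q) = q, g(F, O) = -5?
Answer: 36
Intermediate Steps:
N = 36 (N = 4*(3 + 6) = 4*9 = 36)
C(N) + W(-2, g(0, -1))*0 = 36 - 5*0 = 36 + 0 = 36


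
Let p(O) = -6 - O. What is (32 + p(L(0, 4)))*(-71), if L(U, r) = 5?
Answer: -1491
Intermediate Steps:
(32 + p(L(0, 4)))*(-71) = (32 + (-6 - 1*5))*(-71) = (32 + (-6 - 5))*(-71) = (32 - 11)*(-71) = 21*(-71) = -1491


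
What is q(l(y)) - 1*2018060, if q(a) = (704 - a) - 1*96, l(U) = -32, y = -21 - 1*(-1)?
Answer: -2017420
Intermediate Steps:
y = -20 (y = -21 + 1 = -20)
q(a) = 608 - a (q(a) = (704 - a) - 96 = 608 - a)
q(l(y)) - 1*2018060 = (608 - 1*(-32)) - 1*2018060 = (608 + 32) - 2018060 = 640 - 2018060 = -2017420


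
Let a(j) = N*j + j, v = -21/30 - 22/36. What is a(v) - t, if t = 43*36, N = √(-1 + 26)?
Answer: -23338/15 ≈ -1555.9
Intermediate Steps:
N = 5 (N = √25 = 5)
t = 1548
v = -59/45 (v = -21*1/30 - 22*1/36 = -7/10 - 11/18 = -59/45 ≈ -1.3111)
a(j) = 6*j (a(j) = 5*j + j = 6*j)
a(v) - t = 6*(-59/45) - 1*1548 = -118/15 - 1548 = -23338/15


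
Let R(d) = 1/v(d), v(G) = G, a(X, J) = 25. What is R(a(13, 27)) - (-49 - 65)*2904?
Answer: 8276401/25 ≈ 3.3106e+5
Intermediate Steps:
R(d) = 1/d
R(a(13, 27)) - (-49 - 65)*2904 = 1/25 - (-49 - 65)*2904 = 1/25 - (-114)*2904 = 1/25 - 1*(-331056) = 1/25 + 331056 = 8276401/25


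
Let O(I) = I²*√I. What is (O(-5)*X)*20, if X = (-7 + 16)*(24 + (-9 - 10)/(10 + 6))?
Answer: 410625*I*√5/4 ≈ 2.2955e+5*I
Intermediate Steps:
O(I) = I^(5/2)
X = 3285/16 (X = 9*(24 - 19/16) = 9*(365/16) = 3285/16 ≈ 205.31)
(O(-5)*X)*20 = ((-5)^(5/2)*(3285/16))*20 = ((25*I*√5)*(3285/16))*20 = (82125*I*√5/16)*20 = 410625*I*√5/4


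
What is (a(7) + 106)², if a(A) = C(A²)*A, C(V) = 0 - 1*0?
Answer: 11236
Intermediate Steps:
C(V) = 0 (C(V) = 0 + 0 = 0)
a(A) = 0 (a(A) = 0*A = 0)
(a(7) + 106)² = (0 + 106)² = 106² = 11236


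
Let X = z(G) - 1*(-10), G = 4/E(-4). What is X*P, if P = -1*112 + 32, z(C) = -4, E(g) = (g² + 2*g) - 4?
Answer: -480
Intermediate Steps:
E(g) = -4 + g² + 2*g
G = 1 (G = 4/(-4 + (-4)² + 2*(-4)) = 4/(-4 + 16 - 8) = 4/4 = 4*(¼) = 1)
X = 6 (X = -4 - 1*(-10) = -4 + 10 = 6)
P = -80 (P = -112 + 32 = -80)
X*P = 6*(-80) = -480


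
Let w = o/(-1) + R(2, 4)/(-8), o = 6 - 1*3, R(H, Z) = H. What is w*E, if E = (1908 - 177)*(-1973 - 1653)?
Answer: 40797939/2 ≈ 2.0399e+7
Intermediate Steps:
o = 3 (o = 6 - 3 = 3)
w = -13/4 (w = 3/(-1) + 2/(-8) = 3*(-1) + 2*(-⅛) = -3 - ¼ = -13/4 ≈ -3.2500)
E = -6276606 (E = 1731*(-3626) = -6276606)
w*E = -13/4*(-6276606) = 40797939/2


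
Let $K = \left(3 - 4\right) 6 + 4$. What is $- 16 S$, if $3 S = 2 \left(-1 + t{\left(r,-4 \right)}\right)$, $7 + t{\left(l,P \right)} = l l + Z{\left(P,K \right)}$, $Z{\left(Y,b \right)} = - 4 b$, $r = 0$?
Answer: $0$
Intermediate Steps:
$K = -2$ ($K = \left(-1\right) 6 + 4 = -6 + 4 = -2$)
$t{\left(l,P \right)} = 1 + l^{2}$ ($t{\left(l,P \right)} = -7 + \left(l l - -8\right) = -7 + \left(l^{2} + 8\right) = -7 + \left(8 + l^{2}\right) = 1 + l^{2}$)
$S = 0$ ($S = \frac{2 \left(-1 + \left(1 + 0^{2}\right)\right)}{3} = \frac{2 \left(-1 + \left(1 + 0\right)\right)}{3} = \frac{2 \left(-1 + 1\right)}{3} = \frac{2 \cdot 0}{3} = \frac{1}{3} \cdot 0 = 0$)
$- 16 S = \left(-16\right) 0 = 0$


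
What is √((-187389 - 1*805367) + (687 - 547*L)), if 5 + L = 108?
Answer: 3*I*√116490 ≈ 1023.9*I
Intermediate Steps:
L = 103 (L = -5 + 108 = 103)
√((-187389 - 1*805367) + (687 - 547*L)) = √((-187389 - 1*805367) + (687 - 547*103)) = √((-187389 - 805367) + (687 - 56341)) = √(-992756 - 55654) = √(-1048410) = 3*I*√116490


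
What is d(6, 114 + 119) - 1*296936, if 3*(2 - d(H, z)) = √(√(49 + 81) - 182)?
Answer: -296934 - I*√(182 - √130)/3 ≈ -2.9693e+5 - 4.3538*I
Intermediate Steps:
d(H, z) = 2 - √(-182 + √130)/3 (d(H, z) = 2 - √(√(49 + 81) - 182)/3 = 2 - √(√130 - 182)/3 = 2 - √(-182 + √130)/3)
d(6, 114 + 119) - 1*296936 = (2 - √(-182 + √130)/3) - 1*296936 = (2 - √(-182 + √130)/3) - 296936 = -296934 - √(-182 + √130)/3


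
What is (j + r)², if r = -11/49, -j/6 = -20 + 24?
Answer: 1408969/2401 ≈ 586.83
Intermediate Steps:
j = -24 (j = -6*(-20 + 24) = -6*4 = -24)
r = -11/49 (r = -11*1/49 = -11/49 ≈ -0.22449)
(j + r)² = (-24 - 11/49)² = (-1187/49)² = 1408969/2401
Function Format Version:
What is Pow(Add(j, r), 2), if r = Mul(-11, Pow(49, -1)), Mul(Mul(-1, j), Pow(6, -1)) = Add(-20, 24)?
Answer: Rational(1408969, 2401) ≈ 586.83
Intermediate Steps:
j = -24 (j = Mul(-6, Add(-20, 24)) = Mul(-6, 4) = -24)
r = Rational(-11, 49) (r = Mul(-11, Rational(1, 49)) = Rational(-11, 49) ≈ -0.22449)
Pow(Add(j, r), 2) = Pow(Add(-24, Rational(-11, 49)), 2) = Pow(Rational(-1187, 49), 2) = Rational(1408969, 2401)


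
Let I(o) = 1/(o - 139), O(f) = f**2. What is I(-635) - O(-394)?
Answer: -120152665/774 ≈ -1.5524e+5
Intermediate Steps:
I(o) = 1/(-139 + o)
I(-635) - O(-394) = 1/(-139 - 635) - 1*(-394)**2 = 1/(-774) - 1*155236 = -1/774 - 155236 = -120152665/774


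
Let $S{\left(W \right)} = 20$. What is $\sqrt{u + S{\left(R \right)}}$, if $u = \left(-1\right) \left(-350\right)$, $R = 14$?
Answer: $\sqrt{370} \approx 19.235$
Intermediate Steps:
$u = 350$
$\sqrt{u + S{\left(R \right)}} = \sqrt{350 + 20} = \sqrt{370}$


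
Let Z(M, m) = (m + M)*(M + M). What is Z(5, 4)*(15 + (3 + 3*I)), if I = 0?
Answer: 1620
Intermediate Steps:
Z(M, m) = 2*M*(M + m) (Z(M, m) = (M + m)*(2*M) = 2*M*(M + m))
Z(5, 4)*(15 + (3 + 3*I)) = (2*5*(5 + 4))*(15 + (3 + 3*0)) = (2*5*9)*(15 + (3 + 0)) = 90*(15 + 3) = 90*18 = 1620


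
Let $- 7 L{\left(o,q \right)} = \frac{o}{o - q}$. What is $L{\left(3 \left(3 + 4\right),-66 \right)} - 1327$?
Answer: $- \frac{38484}{29} \approx -1327.0$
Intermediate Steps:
$L{\left(o,q \right)} = - \frac{o}{7 \left(o - q\right)}$ ($L{\left(o,q \right)} = - \frac{o \frac{1}{o - q}}{7} = - \frac{o}{7 \left(o - q\right)}$)
$L{\left(3 \left(3 + 4\right),-66 \right)} - 1327 = \frac{3 \left(3 + 4\right)}{7 \left(-66 - 3 \left(3 + 4\right)\right)} - 1327 = \frac{3 \cdot 7}{7 \left(-66 - 3 \cdot 7\right)} - 1327 = \frac{1}{7} \cdot 21 \frac{1}{-66 - 21} - 1327 = \frac{1}{7} \cdot 21 \frac{1}{-87} - 1327 = \frac{1}{7} \cdot 21 \left(- \frac{1}{87}\right) - 1327 = - \frac{1}{29} - 1327 = - \frac{38484}{29}$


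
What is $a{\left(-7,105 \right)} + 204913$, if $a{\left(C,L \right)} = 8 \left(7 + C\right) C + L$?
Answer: $205018$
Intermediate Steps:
$a{\left(C,L \right)} = L + C \left(56 + 8 C\right)$ ($a{\left(C,L \right)} = \left(56 + 8 C\right) C + L = C \left(56 + 8 C\right) + L = L + C \left(56 + 8 C\right)$)
$a{\left(-7,105 \right)} + 204913 = \left(105 + 8 \left(-7\right)^{2} + 56 \left(-7\right)\right) + 204913 = \left(105 + 8 \cdot 49 - 392\right) + 204913 = \left(105 + 392 - 392\right) + 204913 = 105 + 204913 = 205018$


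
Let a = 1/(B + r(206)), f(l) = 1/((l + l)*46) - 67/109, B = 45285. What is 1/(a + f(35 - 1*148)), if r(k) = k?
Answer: -51548763524/31689762567 ≈ -1.6267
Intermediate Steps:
f(l) = -67/109 + 1/(92*l) (f(l) = (1/46)/(2*l) - 67*1/109 = (1/(2*l))*(1/46) - 67/109 = 1/(92*l) - 67/109 = -67/109 + 1/(92*l))
a = 1/45491 (a = 1/(45285 + 206) = 1/45491 ≈ 2.1982e-5)
1/(a + f(35 - 1*148)) = 1/(1/45491 + (109 - 6164*(35 - 1*148))/(10028*(35 - 1*148))) = 1/(1/45491 + (109 - 6164*(35 - 148))/(10028*(35 - 148))) = 1/(1/45491 + (1/10028)*(109 - 6164*(-113))/(-113)) = 1/(1/45491 + (1/10028)*(-1/113)*(109 + 696532)) = 1/(1/45491 + (1/10028)*(-1/113)*696641) = 1/(1/45491 - 696641/1133164) = 1/(-31689762567/51548763524) = -51548763524/31689762567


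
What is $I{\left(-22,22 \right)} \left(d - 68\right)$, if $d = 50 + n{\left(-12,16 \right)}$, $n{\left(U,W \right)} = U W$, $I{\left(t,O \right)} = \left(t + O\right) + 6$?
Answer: $-1260$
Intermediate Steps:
$I{\left(t,O \right)} = 6 + O + t$ ($I{\left(t,O \right)} = \left(O + t\right) + 6 = 6 + O + t$)
$d = -142$ ($d = 50 - 192 = -142$)
$I{\left(-22,22 \right)} \left(d - 68\right) = \left(6 + 22 - 22\right) \left(-142 - 68\right) = 6 \left(-210\right) = -1260$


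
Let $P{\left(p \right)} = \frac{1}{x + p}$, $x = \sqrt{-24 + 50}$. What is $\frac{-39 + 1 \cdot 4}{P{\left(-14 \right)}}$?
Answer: $490 - 35 \sqrt{26} \approx 311.53$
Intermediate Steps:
$x = \sqrt{26} \approx 5.099$
$P{\left(p \right)} = \frac{1}{p + \sqrt{26}}$ ($P{\left(p \right)} = \frac{1}{\sqrt{26} + p} = \frac{1}{p + \sqrt{26}}$)
$\frac{-39 + 1 \cdot 4}{P{\left(-14 \right)}} = \frac{-39 + 1 \cdot 4}{\frac{1}{-14 + \sqrt{26}}} = \left(-39 + 4\right) \left(-14 + \sqrt{26}\right) = - 35 \left(-14 + \sqrt{26}\right) = 490 - 35 \sqrt{26}$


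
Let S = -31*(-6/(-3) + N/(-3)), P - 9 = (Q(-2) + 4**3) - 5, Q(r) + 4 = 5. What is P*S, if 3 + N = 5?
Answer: -2852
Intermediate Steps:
N = 2 (N = -3 + 5 = 2)
Q(r) = 1 (Q(r) = -4 + 5 = 1)
P = 69 (P = 9 + ((1 + 4**3) - 5) = 9 + ((1 + 64) - 5) = 9 + (65 - 5) = 9 + 60 = 69)
S = -124/3 (S = -31*(-6/(-3) + 2/(-3)) = -31*(-6*(-1/3) + 2*(-1/3)) = -31*(2 - 2/3) = -31*4/3 = -124/3 ≈ -41.333)
P*S = 69*(-124/3) = -2852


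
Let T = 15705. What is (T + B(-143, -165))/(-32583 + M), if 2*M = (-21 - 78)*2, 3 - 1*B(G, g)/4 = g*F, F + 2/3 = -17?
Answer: -4057/32682 ≈ -0.12414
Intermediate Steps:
F = -53/3 (F = -⅔ - 17 = -53/3 ≈ -17.667)
B(G, g) = 12 + 212*g/3 (B(G, g) = 12 - 4*g*(-53)/3 = 12 - (-212)*g/3 = 12 + 212*g/3)
M = -99 (M = ((-21 - 78)*2)/2 = (-99*2)/2 = (½)*(-198) = -99)
(T + B(-143, -165))/(-32583 + M) = (15705 + (12 + (212/3)*(-165)))/(-32583 - 99) = (15705 + (12 - 11660))/(-32682) = (15705 - 11648)*(-1/32682) = 4057*(-1/32682) = -4057/32682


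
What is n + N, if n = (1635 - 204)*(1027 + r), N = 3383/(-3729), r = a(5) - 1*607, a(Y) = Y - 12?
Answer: 2203846804/3729 ≈ 5.9100e+5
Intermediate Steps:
a(Y) = -12 + Y
r = -614 (r = (-12 + 5) - 1*607 = -7 - 607 = -614)
N = -3383/3729 (N = 3383*(-1/3729) = -3383/3729 ≈ -0.90721)
n = 591003 (n = (1635 - 204)*(1027 - 614) = 1431*413 = 591003)
n + N = 591003 - 3383/3729 = 2203846804/3729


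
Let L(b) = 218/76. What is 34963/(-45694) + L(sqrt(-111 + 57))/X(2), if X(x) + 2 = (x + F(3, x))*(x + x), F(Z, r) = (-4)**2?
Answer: -44010467/60773020 ≈ -0.72418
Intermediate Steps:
F(Z, r) = 16
L(b) = 109/38 (L(b) = 218*(1/76) = 109/38)
X(x) = -2 + 2*x*(16 + x) (X(x) = -2 + (x + 16)*(x + x) = -2 + (16 + x)*(2*x) = -2 + 2*x*(16 + x))
34963/(-45694) + L(sqrt(-111 + 57))/X(2) = 34963/(-45694) + 109/(38*(-2 + 2*2**2 + 32*2)) = 34963*(-1/45694) + 109/(38*(-2 + 2*4 + 64)) = -34963/45694 + 109/(38*(-2 + 8 + 64)) = -34963/45694 + (109/38)/70 = -34963/45694 + (109/38)*(1/70) = -34963/45694 + 109/2660 = -44010467/60773020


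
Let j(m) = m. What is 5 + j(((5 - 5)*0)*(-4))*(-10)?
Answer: 5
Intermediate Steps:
5 + j(((5 - 5)*0)*(-4))*(-10) = 5 + (((5 - 5)*0)*(-4))*(-10) = 5 + ((0*0)*(-4))*(-10) = 5 + (0*(-4))*(-10) = 5 + 0*(-10) = 5 + 0 = 5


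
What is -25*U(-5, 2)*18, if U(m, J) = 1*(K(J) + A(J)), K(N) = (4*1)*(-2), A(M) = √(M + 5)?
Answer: 3600 - 450*√7 ≈ 2409.4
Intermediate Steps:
A(M) = √(5 + M)
K(N) = -8 (K(N) = 4*(-2) = -8)
U(m, J) = -8 + √(5 + J) (U(m, J) = 1*(-8 + √(5 + J)) = -8 + √(5 + J))
-25*U(-5, 2)*18 = -25*(-8 + √(5 + 2))*18 = -25*(-8 + √7)*18 = (200 - 25*√7)*18 = 3600 - 450*√7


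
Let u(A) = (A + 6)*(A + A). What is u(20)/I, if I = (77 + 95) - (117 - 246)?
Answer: 1040/301 ≈ 3.4552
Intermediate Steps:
u(A) = 2*A*(6 + A) (u(A) = (6 + A)*(2*A) = 2*A*(6 + A))
I = 301 (I = 172 - 1*(-129) = 172 + 129 = 301)
u(20)/I = (2*20*(6 + 20))/301 = (2*20*26)*(1/301) = 1040*(1/301) = 1040/301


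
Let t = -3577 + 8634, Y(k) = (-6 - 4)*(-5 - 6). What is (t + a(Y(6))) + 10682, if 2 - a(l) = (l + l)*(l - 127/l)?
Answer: -8205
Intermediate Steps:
Y(k) = 110 (Y(k) = -10*(-11) = 110)
t = 5057
a(l) = 2 - 2*l*(l - 127/l) (a(l) = 2 - (l + l)*(l - 127/l) = 2 - 2*l*(l - 127/l))
(t + a(Y(6))) + 10682 = (5057 + (256 - 2*110²)) + 10682 = (5057 + (256 - 2*12100)) + 10682 = (5057 + (256 - 24200)) + 10682 = (5057 - 23944) + 10682 = -18887 + 10682 = -8205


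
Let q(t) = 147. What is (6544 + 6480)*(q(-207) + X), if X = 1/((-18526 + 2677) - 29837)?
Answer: 43733556592/22843 ≈ 1.9145e+6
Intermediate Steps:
X = -1/45686 (X = 1/(-15849 - 29837) = 1/(-45686) = -1/45686 ≈ -2.1889e-5)
(6544 + 6480)*(q(-207) + X) = (6544 + 6480)*(147 - 1/45686) = 13024*(6715841/45686) = 43733556592/22843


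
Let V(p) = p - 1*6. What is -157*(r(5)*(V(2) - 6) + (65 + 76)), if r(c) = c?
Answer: -14287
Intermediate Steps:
V(p) = -6 + p (V(p) = p - 6 = -6 + p)
-157*(r(5)*(V(2) - 6) + (65 + 76)) = -157*(5*((-6 + 2) - 6) + (65 + 76)) = -157*(5*(-4 - 6) + 141) = -157*(5*(-10) + 141) = -157*(-50 + 141) = -157*91 = -14287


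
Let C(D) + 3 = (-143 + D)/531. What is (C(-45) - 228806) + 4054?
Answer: -119345093/531 ≈ -2.2476e+5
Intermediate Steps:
C(D) = -1736/531 + D/531 (C(D) = -3 + (-143 + D)/531 = -3 + (-143 + D)*(1/531) = -3 + (-143/531 + D/531) = -1736/531 + D/531)
(C(-45) - 228806) + 4054 = ((-1736/531 + (1/531)*(-45)) - 228806) + 4054 = ((-1736/531 - 5/59) - 228806) + 4054 = (-1781/531 - 228806) + 4054 = -121497767/531 + 4054 = -119345093/531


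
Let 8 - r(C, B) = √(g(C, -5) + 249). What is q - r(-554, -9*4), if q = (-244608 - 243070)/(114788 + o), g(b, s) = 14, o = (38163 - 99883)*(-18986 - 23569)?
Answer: -10506681391/1313304694 + √263 ≈ 8.2171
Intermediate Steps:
o = 2626494600 (o = -61720*(-42555) = 2626494600)
r(C, B) = 8 - √263 (r(C, B) = 8 - √(14 + 249) = 8 - √263)
q = -243839/1313304694 (q = (-244608 - 243070)/(114788 + 2626494600) = -487678/2626609388 = -487678*1/2626609388 = -243839/1313304694 ≈ -0.00018567)
q - r(-554, -9*4) = -243839/1313304694 - (8 - √263) = -243839/1313304694 + (-8 + √263) = -10506681391/1313304694 + √263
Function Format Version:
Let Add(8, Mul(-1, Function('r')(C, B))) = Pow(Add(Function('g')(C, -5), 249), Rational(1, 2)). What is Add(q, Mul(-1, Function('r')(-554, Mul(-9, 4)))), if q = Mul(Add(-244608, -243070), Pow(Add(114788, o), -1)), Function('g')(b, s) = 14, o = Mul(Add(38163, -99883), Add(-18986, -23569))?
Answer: Add(Rational(-10506681391, 1313304694), Pow(263, Rational(1, 2))) ≈ 8.2171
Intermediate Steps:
o = 2626494600 (o = Mul(-61720, -42555) = 2626494600)
Function('r')(C, B) = Add(8, Mul(-1, Pow(263, Rational(1, 2)))) (Function('r')(C, B) = Add(8, Mul(-1, Pow(Add(14, 249), Rational(1, 2)))) = Add(8, Mul(-1, Pow(263, Rational(1, 2)))))
q = Rational(-243839, 1313304694) (q = Mul(Add(-244608, -243070), Pow(Add(114788, 2626494600), -1)) = Mul(-487678, Pow(2626609388, -1)) = Mul(-487678, Rational(1, 2626609388)) = Rational(-243839, 1313304694) ≈ -0.00018567)
Add(q, Mul(-1, Function('r')(-554, Mul(-9, 4)))) = Add(Rational(-243839, 1313304694), Mul(-1, Add(8, Mul(-1, Pow(263, Rational(1, 2)))))) = Add(Rational(-243839, 1313304694), Add(-8, Pow(263, Rational(1, 2)))) = Add(Rational(-10506681391, 1313304694), Pow(263, Rational(1, 2)))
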